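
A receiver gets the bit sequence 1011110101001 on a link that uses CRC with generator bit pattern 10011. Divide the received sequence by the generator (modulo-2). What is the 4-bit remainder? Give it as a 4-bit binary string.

0011

Modulo-2 division of 1011110101001 by 10011:
  pos 0: 10111 XOR 10011 = 00100
  pos 2: 10010 XOR 10011 = 00001
  pos 6: 11010 XOR 10011 = 01001
  pos 7: 10010 XOR 10011 = 00001
Remainder = 0011 (nonzero — an error is detected).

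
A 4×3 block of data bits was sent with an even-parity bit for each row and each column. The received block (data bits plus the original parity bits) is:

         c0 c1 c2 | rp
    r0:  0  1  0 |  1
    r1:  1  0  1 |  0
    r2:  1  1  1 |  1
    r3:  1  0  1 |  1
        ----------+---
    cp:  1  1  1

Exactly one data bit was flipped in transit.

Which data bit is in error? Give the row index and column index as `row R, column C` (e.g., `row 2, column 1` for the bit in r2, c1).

Recompute each row's even parity and compare to rp:
  r0: data parity 1, sent rp 1 → ok
  r1: data parity 0, sent rp 0 → ok
  r2: data parity 1, sent rp 1 → ok
  r3: data parity 0, sent rp 1 → mismatch
Recompute each column's even parity and compare to cp:
  c0: data parity 1, sent cp 1 → ok
  c1: data parity 0, sent cp 1 → mismatch
  c2: data parity 1, sent cp 1 → ok
Exactly one row (r3) and one column (c1) fail → the flipped bit is at their intersection.

row 3, column 1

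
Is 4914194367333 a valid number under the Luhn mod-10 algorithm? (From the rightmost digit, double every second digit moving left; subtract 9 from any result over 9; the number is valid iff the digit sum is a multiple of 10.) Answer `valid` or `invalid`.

invalid

From the right, keep odd positions and double even positions (subtract 9 from any doubled value over 9):
  doubled (positions 2,4,...): 6 5 6 9 8 9 → sum 43
  kept (positions 1,3,...): 3 3 6 4 1 1 4 → sum 22
Total = 65.
65 mod 10 = 5, so the number is invalid.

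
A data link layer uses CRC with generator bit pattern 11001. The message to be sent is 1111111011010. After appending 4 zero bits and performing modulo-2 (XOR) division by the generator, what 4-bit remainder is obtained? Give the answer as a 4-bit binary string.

1111

Append 4 zeros: 11111110110100000. Divide by 11001 (XOR where the leading bit is 1):
  pos 0: 11111 XOR 11001 = 00110
  pos 2: 11011 XOR 11001 = 00010
  pos 5: 10011 XOR 11001 = 01010
  pos 6: 10100 XOR 11001 = 01101
  pos 7: 11011 XOR 11001 = 00010
  pos 10: 10000 XOR 11001 = 01001
  pos 11: 10010 XOR 11001 = 01011
  pos 12: 10110 XOR 11001 = 01111
Remainder (last 4 bits) = 1111. This is the CRC / FCS.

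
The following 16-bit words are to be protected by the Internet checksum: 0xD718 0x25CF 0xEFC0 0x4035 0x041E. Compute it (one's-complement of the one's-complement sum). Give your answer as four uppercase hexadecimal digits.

CF03

One's-complement addition (fold any carry out of bit 15 back into bit 0):
  0xD718 + 0x25CF = 0x0FCE7
  0xFCE7 + 0xEFC0 = 0x1ECA7 → wrap carry → 0xECA8
  0xECA8 + 0x4035 = 0x12CDD → wrap carry → 0x2CDE
  0x2CDE + 0x041E = 0x030FC
One's-complement sum = 0x30FC.
Checksum = ~0x30FC & 0xFFFF = 0xCF03.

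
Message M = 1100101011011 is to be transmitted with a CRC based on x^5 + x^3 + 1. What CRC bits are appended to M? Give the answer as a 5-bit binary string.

Append 5 zeros: 110010101101100000. Divide by 101001 (XOR where the leading bit is 1):
  pos 0: 110010 XOR 101001 = 011011
  pos 1: 110111 XOR 101001 = 011110
  pos 2: 111100 XOR 101001 = 010101
  pos 3: 101011 XOR 101001 = 000010
  pos 7: 101011 XOR 101001 = 000010
  pos 11: 100000 XOR 101001 = 001001
Remainder (last 5 bits) = 10010. This is the CRC / FCS.

10010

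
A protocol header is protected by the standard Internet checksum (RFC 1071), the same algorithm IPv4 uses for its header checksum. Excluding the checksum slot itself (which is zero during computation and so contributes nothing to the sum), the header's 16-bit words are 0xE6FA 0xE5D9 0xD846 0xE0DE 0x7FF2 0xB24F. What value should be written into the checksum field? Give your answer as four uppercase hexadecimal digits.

47C3

One's-complement addition (fold any carry out of bit 15 back into bit 0):
  0xE6FA + 0xE5D9 = 0x1CCD3 → wrap carry → 0xCCD4
  0xCCD4 + 0xD846 = 0x1A51A → wrap carry → 0xA51B
  0xA51B + 0xE0DE = 0x185F9 → wrap carry → 0x85FA
  0x85FA + 0x7FF2 = 0x105EC → wrap carry → 0x05ED
  0x05ED + 0xB24F = 0x0B83C
One's-complement sum = 0xB83C.
Checksum = ~0xB83C & 0xFFFF = 0x47C3.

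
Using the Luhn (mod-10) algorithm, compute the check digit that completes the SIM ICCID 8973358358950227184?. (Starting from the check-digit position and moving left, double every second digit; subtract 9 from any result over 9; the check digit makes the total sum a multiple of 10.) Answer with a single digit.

1

Partial digits right→left: 4 8 1 7 2 2 0 5 9 8 5 3 8 5 3 3 7 9 8
Double every second digit counting from the check-digit position (so the 1st, 3rd, 5th, ... of the partial from the right).
  doubled (with −9 where >9): 8 2 4 0 9 1 7 6 5 7 → sum 49
  kept as-is: 8 7 2 5 8 3 5 3 9 → sum 50
Total = 49 + 50 = 99.
Check digit = (10 − (99 mod 10)) mod 10 = 1.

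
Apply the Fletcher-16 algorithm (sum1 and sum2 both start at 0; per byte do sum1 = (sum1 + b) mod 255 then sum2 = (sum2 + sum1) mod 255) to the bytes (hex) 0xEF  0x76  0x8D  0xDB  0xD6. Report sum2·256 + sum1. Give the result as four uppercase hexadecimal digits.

Running sums (mod 255):
  after byte 0 (0xEF): sum1=239, sum2=239
  after byte 1 (0x76): sum1=102, sum2=86
  after byte 2 (0x8D): sum1=243, sum2=74
  after byte 3 (0xDB): sum1=207, sum2=26
  after byte 4 (0xD6): sum1=166, sum2=192
Checksum = sum2·256 + sum1 = 192·256 + 166 = 49318 = 0xC0A6.

C0A6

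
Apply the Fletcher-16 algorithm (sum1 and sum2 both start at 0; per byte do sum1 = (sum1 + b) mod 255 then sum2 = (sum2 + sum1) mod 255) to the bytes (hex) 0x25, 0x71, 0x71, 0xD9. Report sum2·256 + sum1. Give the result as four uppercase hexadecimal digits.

Running sums (mod 255):
  after byte 0 (0x25): sum1=37, sum2=37
  after byte 1 (0x71): sum1=150, sum2=187
  after byte 2 (0x71): sum1=8, sum2=195
  after byte 3 (0xD9): sum1=225, sum2=165
Checksum = sum2·256 + sum1 = 165·256 + 225 = 42465 = 0xA5E1.

A5E1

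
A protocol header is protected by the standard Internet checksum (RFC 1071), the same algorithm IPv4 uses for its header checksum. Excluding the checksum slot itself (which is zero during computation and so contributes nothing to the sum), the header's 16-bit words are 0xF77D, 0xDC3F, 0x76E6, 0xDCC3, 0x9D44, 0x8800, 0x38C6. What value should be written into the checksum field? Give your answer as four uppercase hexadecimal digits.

One's-complement addition (fold any carry out of bit 15 back into bit 0):
  0xF77D + 0xDC3F = 0x1D3BC → wrap carry → 0xD3BD
  0xD3BD + 0x76E6 = 0x14AA3 → wrap carry → 0x4AA4
  0x4AA4 + 0xDCC3 = 0x12767 → wrap carry → 0x2768
  0x2768 + 0x9D44 = 0x0C4AC
  0xC4AC + 0x8800 = 0x14CAC → wrap carry → 0x4CAD
  0x4CAD + 0x38C6 = 0x08573
One's-complement sum = 0x8573.
Checksum = ~0x8573 & 0xFFFF = 0x7A8C.

7A8C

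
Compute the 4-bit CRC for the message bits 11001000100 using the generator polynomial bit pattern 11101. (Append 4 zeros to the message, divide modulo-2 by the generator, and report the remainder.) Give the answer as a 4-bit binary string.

1001

Append 4 zeros: 110010001000000. Divide by 11101 (XOR where the leading bit is 1):
  pos 0: 11001 XOR 11101 = 00100
  pos 2: 10000 XOR 11101 = 01101
  pos 3: 11010 XOR 11101 = 00111
  pos 5: 11110 XOR 11101 = 00011
  pos 8: 11000 XOR 11101 = 00101
  pos 10: 10100 XOR 11101 = 01001
Remainder (last 4 bits) = 1001. This is the CRC / FCS.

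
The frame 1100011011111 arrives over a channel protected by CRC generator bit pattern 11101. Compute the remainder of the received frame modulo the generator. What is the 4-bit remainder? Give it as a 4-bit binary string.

Modulo-2 division of 1100011011111 by 11101:
  pos 0: 11000 XOR 11101 = 00101
  pos 2: 10111 XOR 11101 = 01010
  pos 3: 10100 XOR 11101 = 01001
  pos 4: 10011 XOR 11101 = 01110
  pos 5: 11101 XOR 11101 = 00000
Remainder = 0111 (nonzero — an error is detected).

0111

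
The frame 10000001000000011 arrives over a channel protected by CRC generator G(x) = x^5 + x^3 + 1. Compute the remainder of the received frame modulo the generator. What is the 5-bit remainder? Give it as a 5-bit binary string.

10010

Modulo-2 division of 10000001000000011 by 101001:
  pos 0: 100000 XOR 101001 = 001001
  pos 2: 100101 XOR 101001 = 001100
  pos 4: 110000 XOR 101001 = 011001
  pos 5: 110010 XOR 101001 = 011011
  pos 6: 110110 XOR 101001 = 011111
  pos 7: 111110 XOR 101001 = 010111
  pos 8: 101110 XOR 101001 = 000111
  pos 11: 111011 XOR 101001 = 010010
Remainder = 10010 (nonzero — an error is detected).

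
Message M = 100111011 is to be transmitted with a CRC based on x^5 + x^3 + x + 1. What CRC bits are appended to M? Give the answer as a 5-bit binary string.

00011

Append 5 zeros: 10011101100000. Divide by 101011 (XOR where the leading bit is 1):
  pos 0: 100111 XOR 101011 = 001100
  pos 2: 110001 XOR 101011 = 011010
  pos 3: 110101 XOR 101011 = 011110
  pos 4: 111100 XOR 101011 = 010111
  pos 5: 101110 XOR 101011 = 000101
  pos 8: 101000 XOR 101011 = 000011
Remainder (last 5 bits) = 00011. This is the CRC / FCS.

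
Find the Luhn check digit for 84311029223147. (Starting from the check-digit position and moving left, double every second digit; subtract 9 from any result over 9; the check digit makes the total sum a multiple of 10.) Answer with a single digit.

7

Partial digits right→left: 7 4 1 3 2 2 9 2 0 1 1 3 4 8
Double every second digit counting from the check-digit position (so the 1st, 3rd, 5th, ... of the partial from the right).
  doubled (with −9 where >9): 5 2 4 9 0 2 8 → sum 30
  kept as-is: 4 3 2 2 1 3 8 → sum 23
Total = 30 + 23 = 53.
Check digit = (10 − (53 mod 10)) mod 10 = 7.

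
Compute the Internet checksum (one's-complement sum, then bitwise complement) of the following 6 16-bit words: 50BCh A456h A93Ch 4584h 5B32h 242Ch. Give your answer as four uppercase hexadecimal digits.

One's-complement addition (fold any carry out of bit 15 back into bit 0):
  0x50BC + 0xA456 = 0x0F512
  0xF512 + 0xA93C = 0x19E4E → wrap carry → 0x9E4F
  0x9E4F + 0x4584 = 0x0E3D3
  0xE3D3 + 0x5B32 = 0x13F05 → wrap carry → 0x3F06
  0x3F06 + 0x242C = 0x06332
One's-complement sum = 0x6332.
Checksum = ~0x6332 & 0xFFFF = 0x9CCD.

9CCD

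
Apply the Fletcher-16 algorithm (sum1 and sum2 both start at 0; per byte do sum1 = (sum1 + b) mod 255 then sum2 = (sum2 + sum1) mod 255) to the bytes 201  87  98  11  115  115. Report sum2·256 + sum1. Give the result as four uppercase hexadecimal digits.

Running sums (mod 255):
  after byte 0 (201): sum1=201, sum2=201
  after byte 1 (87): sum1=33, sum2=234
  after byte 2 (98): sum1=131, sum2=110
  after byte 3 (11): sum1=142, sum2=252
  after byte 4 (115): sum1=2, sum2=254
  after byte 5 (115): sum1=117, sum2=116
Checksum = sum2·256 + sum1 = 116·256 + 117 = 29813 = 0x7475.

7475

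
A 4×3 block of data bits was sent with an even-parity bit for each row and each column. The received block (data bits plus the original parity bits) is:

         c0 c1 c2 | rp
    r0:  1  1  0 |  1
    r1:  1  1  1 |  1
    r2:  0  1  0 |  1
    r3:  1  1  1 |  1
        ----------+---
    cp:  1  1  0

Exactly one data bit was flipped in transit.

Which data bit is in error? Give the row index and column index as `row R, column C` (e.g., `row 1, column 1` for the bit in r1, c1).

row 0, column 1

Recompute each row's even parity and compare to rp:
  r0: data parity 0, sent rp 1 → mismatch
  r1: data parity 1, sent rp 1 → ok
  r2: data parity 1, sent rp 1 → ok
  r3: data parity 1, sent rp 1 → ok
Recompute each column's even parity and compare to cp:
  c0: data parity 1, sent cp 1 → ok
  c1: data parity 0, sent cp 1 → mismatch
  c2: data parity 0, sent cp 0 → ok
Exactly one row (r0) and one column (c1) fail → the flipped bit is at their intersection.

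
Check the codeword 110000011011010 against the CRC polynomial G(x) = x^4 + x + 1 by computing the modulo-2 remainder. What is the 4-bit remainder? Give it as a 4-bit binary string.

1010

Modulo-2 division of 110000011011010 by 10011:
  pos 0: 11000 XOR 10011 = 01011
  pos 1: 10110 XOR 10011 = 00101
  pos 3: 10101 XOR 10011 = 00110
  pos 5: 11010 XOR 10011 = 01001
  pos 6: 10011 XOR 10011 = 00000
Remainder = 1010 (nonzero — an error is detected).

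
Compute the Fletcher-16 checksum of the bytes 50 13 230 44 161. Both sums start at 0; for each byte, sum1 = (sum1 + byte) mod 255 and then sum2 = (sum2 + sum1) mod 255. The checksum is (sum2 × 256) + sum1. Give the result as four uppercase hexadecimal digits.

DDF3

Running sums (mod 255):
  after byte 0 (50): sum1=50, sum2=50
  after byte 1 (13): sum1=63, sum2=113
  after byte 2 (230): sum1=38, sum2=151
  after byte 3 (44): sum1=82, sum2=233
  after byte 4 (161): sum1=243, sum2=221
Checksum = sum2·256 + sum1 = 221·256 + 243 = 56819 = 0xDDF3.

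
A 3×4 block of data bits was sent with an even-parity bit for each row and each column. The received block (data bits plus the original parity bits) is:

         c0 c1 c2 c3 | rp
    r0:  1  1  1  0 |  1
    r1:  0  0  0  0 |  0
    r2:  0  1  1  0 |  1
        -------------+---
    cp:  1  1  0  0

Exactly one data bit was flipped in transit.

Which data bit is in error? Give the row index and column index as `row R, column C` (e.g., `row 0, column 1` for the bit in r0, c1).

row 2, column 1

Recompute each row's even parity and compare to rp:
  r0: data parity 1, sent rp 1 → ok
  r1: data parity 0, sent rp 0 → ok
  r2: data parity 0, sent rp 1 → mismatch
Recompute each column's even parity and compare to cp:
  c0: data parity 1, sent cp 1 → ok
  c1: data parity 0, sent cp 1 → mismatch
  c2: data parity 0, sent cp 0 → ok
  c3: data parity 0, sent cp 0 → ok
Exactly one row (r2) and one column (c1) fail → the flipped bit is at their intersection.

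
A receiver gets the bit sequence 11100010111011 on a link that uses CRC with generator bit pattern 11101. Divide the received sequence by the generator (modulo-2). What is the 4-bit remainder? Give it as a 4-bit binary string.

Modulo-2 division of 11100010111011 by 11101:
  pos 0: 11100 XOR 11101 = 00001
  pos 4: 10101 XOR 11101 = 01000
  pos 5: 10001 XOR 11101 = 01100
  pos 6: 11001 XOR 11101 = 00100
  pos 8: 10001 XOR 11101 = 01100
  pos 9: 11001 XOR 11101 = 00100
Remainder = 0100 (nonzero — an error is detected).

0100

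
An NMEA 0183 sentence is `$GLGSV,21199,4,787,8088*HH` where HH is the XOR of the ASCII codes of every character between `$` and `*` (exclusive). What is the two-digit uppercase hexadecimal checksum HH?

7F

XOR the ASCII codes of the payload characters:
  'G' = 0x47 → acc = 0x47
  'L' = 0x4C → acc = 0x0B
  'G' = 0x47 → acc = 0x4C
  'S' = 0x53 → acc = 0x1F
  'V' = 0x56 → acc = 0x49
  ',' = 0x2C → acc = 0x65
  '2' = 0x32 → acc = 0x57
  '1' = 0x31 → acc = 0x66
  '1' = 0x31 → acc = 0x57
  '9' = 0x39 → acc = 0x6E
  '9' = 0x39 → acc = 0x57
  ',' = 0x2C → acc = 0x7B
  '4' = 0x34 → acc = 0x4F
  ',' = 0x2C → acc = 0x63
  '7' = 0x37 → acc = 0x54
  '8' = 0x38 → acc = 0x6C
  '7' = 0x37 → acc = 0x5B
  ',' = 0x2C → acc = 0x77
  '8' = 0x38 → acc = 0x4F
  '0' = 0x30 → acc = 0x7F
  '8' = 0x38 → acc = 0x47
  '8' = 0x38 → acc = 0x7F
Checksum = 0x7F.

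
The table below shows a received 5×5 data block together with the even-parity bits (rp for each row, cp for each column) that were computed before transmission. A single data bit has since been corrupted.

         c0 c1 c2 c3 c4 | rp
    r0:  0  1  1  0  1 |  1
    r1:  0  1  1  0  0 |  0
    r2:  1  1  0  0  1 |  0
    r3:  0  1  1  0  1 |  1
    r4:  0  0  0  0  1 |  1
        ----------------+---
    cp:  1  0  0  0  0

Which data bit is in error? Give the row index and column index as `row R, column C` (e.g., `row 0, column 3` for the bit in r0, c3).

Recompute each row's even parity and compare to rp:
  r0: data parity 1, sent rp 1 → ok
  r1: data parity 0, sent rp 0 → ok
  r2: data parity 1, sent rp 0 → mismatch
  r3: data parity 1, sent rp 1 → ok
  r4: data parity 1, sent rp 1 → ok
Recompute each column's even parity and compare to cp:
  c0: data parity 1, sent cp 1 → ok
  c1: data parity 0, sent cp 0 → ok
  c2: data parity 1, sent cp 0 → mismatch
  c3: data parity 0, sent cp 0 → ok
  c4: data parity 0, sent cp 0 → ok
Exactly one row (r2) and one column (c2) fail → the flipped bit is at their intersection.

row 2, column 2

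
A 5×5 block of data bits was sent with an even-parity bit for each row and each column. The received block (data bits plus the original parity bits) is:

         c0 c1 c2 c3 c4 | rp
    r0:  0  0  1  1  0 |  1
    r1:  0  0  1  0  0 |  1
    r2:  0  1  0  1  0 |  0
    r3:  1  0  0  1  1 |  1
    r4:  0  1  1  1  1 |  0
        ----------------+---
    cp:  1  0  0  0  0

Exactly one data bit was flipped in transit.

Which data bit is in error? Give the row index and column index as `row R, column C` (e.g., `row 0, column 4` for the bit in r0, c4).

row 0, column 2

Recompute each row's even parity and compare to rp:
  r0: data parity 0, sent rp 1 → mismatch
  r1: data parity 1, sent rp 1 → ok
  r2: data parity 0, sent rp 0 → ok
  r3: data parity 1, sent rp 1 → ok
  r4: data parity 0, sent rp 0 → ok
Recompute each column's even parity and compare to cp:
  c0: data parity 1, sent cp 1 → ok
  c1: data parity 0, sent cp 0 → ok
  c2: data parity 1, sent cp 0 → mismatch
  c3: data parity 0, sent cp 0 → ok
  c4: data parity 0, sent cp 0 → ok
Exactly one row (r0) and one column (c2) fail → the flipped bit is at their intersection.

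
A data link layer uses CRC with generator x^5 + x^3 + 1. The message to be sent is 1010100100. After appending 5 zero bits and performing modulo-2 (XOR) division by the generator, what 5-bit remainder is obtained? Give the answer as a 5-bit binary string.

Append 5 zeros: 101010010000000. Divide by 101001 (XOR where the leading bit is 1):
  pos 0: 101010 XOR 101001 = 000011
  pos 4: 110100 XOR 101001 = 011101
  pos 5: 111010 XOR 101001 = 010011
  pos 6: 100110 XOR 101001 = 001111
  pos 8: 111100 XOR 101001 = 010101
  pos 9: 101010 XOR 101001 = 000011
Remainder (last 5 bits) = 00011. This is the CRC / FCS.

00011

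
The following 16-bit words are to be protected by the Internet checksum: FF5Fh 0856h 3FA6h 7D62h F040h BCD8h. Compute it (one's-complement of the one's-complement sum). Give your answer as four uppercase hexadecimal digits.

One's-complement addition (fold any carry out of bit 15 back into bit 0):
  0xFF5F + 0x0856 = 0x107B5 → wrap carry → 0x07B6
  0x07B6 + 0x3FA6 = 0x0475C
  0x475C + 0x7D62 = 0x0C4BE
  0xC4BE + 0xF040 = 0x1B4FE → wrap carry → 0xB4FF
  0xB4FF + 0xBCD8 = 0x171D7 → wrap carry → 0x71D8
One's-complement sum = 0x71D8.
Checksum = ~0x71D8 & 0xFFFF = 0x8E27.

8E27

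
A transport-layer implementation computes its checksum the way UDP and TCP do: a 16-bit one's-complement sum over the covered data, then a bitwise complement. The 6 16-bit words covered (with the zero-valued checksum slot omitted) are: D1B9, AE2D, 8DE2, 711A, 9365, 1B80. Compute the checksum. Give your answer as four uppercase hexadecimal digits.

One's-complement addition (fold any carry out of bit 15 back into bit 0):
  0xD1B9 + 0xAE2D = 0x17FE6 → wrap carry → 0x7FE7
  0x7FE7 + 0x8DE2 = 0x10DC9 → wrap carry → 0x0DCA
  0x0DCA + 0x711A = 0x07EE4
  0x7EE4 + 0x9365 = 0x11249 → wrap carry → 0x124A
  0x124A + 0x1B80 = 0x02DCA
One's-complement sum = 0x2DCA.
Checksum = ~0x2DCA & 0xFFFF = 0xD235.

D235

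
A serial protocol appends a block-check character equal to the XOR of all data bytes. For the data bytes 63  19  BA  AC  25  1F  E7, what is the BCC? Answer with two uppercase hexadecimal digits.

XOR the bytes together:
  start with 0x63
  0x63 ⊕ 0x19 = 0x7A
  0x7A ⊕ 0xBA = 0xC0
  0xC0 ⊕ 0xAC = 0x6C
  0x6C ⊕ 0x25 = 0x49
  0x49 ⊕ 0x1F = 0x56
  0x56 ⊕ 0xE7 = 0xB1

B1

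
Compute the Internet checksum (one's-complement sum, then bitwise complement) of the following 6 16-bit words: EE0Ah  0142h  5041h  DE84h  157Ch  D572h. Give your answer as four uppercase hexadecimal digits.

F6FD

One's-complement addition (fold any carry out of bit 15 back into bit 0):
  0xEE0A + 0x0142 = 0x0EF4C
  0xEF4C + 0x5041 = 0x13F8D → wrap carry → 0x3F8E
  0x3F8E + 0xDE84 = 0x11E12 → wrap carry → 0x1E13
  0x1E13 + 0x157C = 0x0338F
  0x338F + 0xD572 = 0x10901 → wrap carry → 0x0902
One's-complement sum = 0x0902.
Checksum = ~0x0902 & 0xFFFF = 0xF6FD.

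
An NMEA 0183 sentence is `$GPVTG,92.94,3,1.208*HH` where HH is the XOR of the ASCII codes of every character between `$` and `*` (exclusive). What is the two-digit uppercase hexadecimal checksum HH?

40

XOR the ASCII codes of the payload characters:
  'G' = 0x47 → acc = 0x47
  'P' = 0x50 → acc = 0x17
  'V' = 0x56 → acc = 0x41
  'T' = 0x54 → acc = 0x15
  'G' = 0x47 → acc = 0x52
  ',' = 0x2C → acc = 0x7E
  '9' = 0x39 → acc = 0x47
  '2' = 0x32 → acc = 0x75
  '.' = 0x2E → acc = 0x5B
  '9' = 0x39 → acc = 0x62
  '4' = 0x34 → acc = 0x56
  ',' = 0x2C → acc = 0x7A
  '3' = 0x33 → acc = 0x49
  ',' = 0x2C → acc = 0x65
  '1' = 0x31 → acc = 0x54
  '.' = 0x2E → acc = 0x7A
  '2' = 0x32 → acc = 0x48
  '0' = 0x30 → acc = 0x78
  '8' = 0x38 → acc = 0x40
Checksum = 0x40.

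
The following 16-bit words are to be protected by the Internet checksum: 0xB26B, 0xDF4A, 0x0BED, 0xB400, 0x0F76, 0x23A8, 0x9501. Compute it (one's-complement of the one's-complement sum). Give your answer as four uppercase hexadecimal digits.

One's-complement addition (fold any carry out of bit 15 back into bit 0):
  0xB26B + 0xDF4A = 0x191B5 → wrap carry → 0x91B6
  0x91B6 + 0x0BED = 0x09DA3
  0x9DA3 + 0xB400 = 0x151A3 → wrap carry → 0x51A4
  0x51A4 + 0x0F76 = 0x0611A
  0x611A + 0x23A8 = 0x084C2
  0x84C2 + 0x9501 = 0x119C3 → wrap carry → 0x19C4
One's-complement sum = 0x19C4.
Checksum = ~0x19C4 & 0xFFFF = 0xE63B.

E63B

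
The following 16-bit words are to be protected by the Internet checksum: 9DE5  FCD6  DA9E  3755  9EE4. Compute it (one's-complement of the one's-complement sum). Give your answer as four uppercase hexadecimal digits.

B46A

One's-complement addition (fold any carry out of bit 15 back into bit 0):
  0x9DE5 + 0xFCD6 = 0x19ABB → wrap carry → 0x9ABC
  0x9ABC + 0xDA9E = 0x1755A → wrap carry → 0x755B
  0x755B + 0x3755 = 0x0ACB0
  0xACB0 + 0x9EE4 = 0x14B94 → wrap carry → 0x4B95
One's-complement sum = 0x4B95.
Checksum = ~0x4B95 & 0xFFFF = 0xB46A.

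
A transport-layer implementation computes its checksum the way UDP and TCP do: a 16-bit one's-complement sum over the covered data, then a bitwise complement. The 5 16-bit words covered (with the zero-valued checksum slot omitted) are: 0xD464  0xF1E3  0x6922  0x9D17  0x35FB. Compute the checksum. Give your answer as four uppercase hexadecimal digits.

FD81

One's-complement addition (fold any carry out of bit 15 back into bit 0):
  0xD464 + 0xF1E3 = 0x1C647 → wrap carry → 0xC648
  0xC648 + 0x6922 = 0x12F6A → wrap carry → 0x2F6B
  0x2F6B + 0x9D17 = 0x0CC82
  0xCC82 + 0x35FB = 0x1027D → wrap carry → 0x027E
One's-complement sum = 0x027E.
Checksum = ~0x027E & 0xFFFF = 0xFD81.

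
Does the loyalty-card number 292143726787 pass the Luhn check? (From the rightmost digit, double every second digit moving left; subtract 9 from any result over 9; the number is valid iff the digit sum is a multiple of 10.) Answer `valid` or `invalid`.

From the right, keep odd positions and double even positions (subtract 9 from any doubled value over 9):
  doubled (positions 2,4,...): 7 3 5 8 4 4 → sum 31
  kept (positions 1,3,...): 7 7 2 3 1 9 → sum 29
Total = 60.
60 mod 10 = 0, so the number is valid.

valid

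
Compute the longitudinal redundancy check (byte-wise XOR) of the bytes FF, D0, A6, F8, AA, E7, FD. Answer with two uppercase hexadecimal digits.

C1

XOR the bytes together:
  start with 0xFF
  0xFF ⊕ 0xD0 = 0x2F
  0x2F ⊕ 0xA6 = 0x89
  0x89 ⊕ 0xF8 = 0x71
  0x71 ⊕ 0xAA = 0xDB
  0xDB ⊕ 0xE7 = 0x3C
  0x3C ⊕ 0xFD = 0xC1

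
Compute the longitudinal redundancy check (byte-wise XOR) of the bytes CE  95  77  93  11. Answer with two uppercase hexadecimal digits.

XOR the bytes together:
  start with 0xCE
  0xCE ⊕ 0x95 = 0x5B
  0x5B ⊕ 0x77 = 0x2C
  0x2C ⊕ 0x93 = 0xBF
  0xBF ⊕ 0x11 = 0xAE

AE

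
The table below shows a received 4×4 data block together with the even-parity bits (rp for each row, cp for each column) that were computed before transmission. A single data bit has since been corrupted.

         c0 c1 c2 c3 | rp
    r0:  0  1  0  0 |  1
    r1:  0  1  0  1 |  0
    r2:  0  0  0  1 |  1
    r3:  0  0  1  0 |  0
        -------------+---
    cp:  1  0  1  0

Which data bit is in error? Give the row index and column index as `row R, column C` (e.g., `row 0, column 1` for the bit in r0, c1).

Recompute each row's even parity and compare to rp:
  r0: data parity 1, sent rp 1 → ok
  r1: data parity 0, sent rp 0 → ok
  r2: data parity 1, sent rp 1 → ok
  r3: data parity 1, sent rp 0 → mismatch
Recompute each column's even parity and compare to cp:
  c0: data parity 0, sent cp 1 → mismatch
  c1: data parity 0, sent cp 0 → ok
  c2: data parity 1, sent cp 1 → ok
  c3: data parity 0, sent cp 0 → ok
Exactly one row (r3) and one column (c0) fail → the flipped bit is at their intersection.

row 3, column 0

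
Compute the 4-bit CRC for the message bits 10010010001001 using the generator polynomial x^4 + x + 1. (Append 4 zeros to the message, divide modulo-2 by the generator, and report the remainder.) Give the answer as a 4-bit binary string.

Append 4 zeros: 100100100010010000. Divide by 10011 (XOR where the leading bit is 1):
  pos 0: 10010 XOR 10011 = 00001
  pos 4: 10100 XOR 10011 = 00111
  pos 6: 11101 XOR 10011 = 01110
  pos 7: 11100 XOR 10011 = 01111
  pos 8: 11110 XOR 10011 = 01101
  pos 9: 11011 XOR 10011 = 01000
  pos 10: 10000 XOR 10011 = 00011
  pos 13: 11000 XOR 10011 = 01011
Remainder (last 4 bits) = 1011. This is the CRC / FCS.

1011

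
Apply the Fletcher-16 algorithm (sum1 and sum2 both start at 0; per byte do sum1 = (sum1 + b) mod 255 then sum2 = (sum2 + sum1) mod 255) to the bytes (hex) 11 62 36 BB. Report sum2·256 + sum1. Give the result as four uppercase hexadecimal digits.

Running sums (mod 255):
  after byte 0 (11): sum1=17, sum2=17
  after byte 1 (62): sum1=115, sum2=132
  after byte 2 (36): sum1=169, sum2=46
  after byte 3 (BB): sum1=101, sum2=147
Checksum = sum2·256 + sum1 = 147·256 + 101 = 37733 = 0x9365.

9365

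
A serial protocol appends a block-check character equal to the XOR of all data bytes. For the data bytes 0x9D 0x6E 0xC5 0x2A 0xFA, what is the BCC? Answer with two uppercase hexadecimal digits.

XOR the bytes together:
  start with 0x9D
  0x9D ⊕ 0x6E = 0xF3
  0xF3 ⊕ 0xC5 = 0x36
  0x36 ⊕ 0x2A = 0x1C
  0x1C ⊕ 0xFA = 0xE6

E6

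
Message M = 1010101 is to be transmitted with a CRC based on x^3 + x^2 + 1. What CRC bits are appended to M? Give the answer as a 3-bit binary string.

011

Append 3 zeros: 1010101000. Divide by 1101 (XOR where the leading bit is 1):
  pos 0: 1010 XOR 1101 = 0111
  pos 1: 1111 XOR 1101 = 0010
  pos 3: 1001 XOR 1101 = 0100
  pos 4: 1000 XOR 1101 = 0101
  pos 5: 1010 XOR 1101 = 0111
  pos 6: 1110 XOR 1101 = 0011
Remainder (last 3 bits) = 011. This is the CRC / FCS.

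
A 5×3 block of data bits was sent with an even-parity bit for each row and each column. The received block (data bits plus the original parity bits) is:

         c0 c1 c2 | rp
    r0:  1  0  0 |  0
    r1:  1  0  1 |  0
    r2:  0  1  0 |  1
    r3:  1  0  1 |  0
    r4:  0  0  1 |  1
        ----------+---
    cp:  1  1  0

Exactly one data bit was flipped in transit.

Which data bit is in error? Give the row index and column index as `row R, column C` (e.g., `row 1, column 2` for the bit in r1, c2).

Recompute each row's even parity and compare to rp:
  r0: data parity 1, sent rp 0 → mismatch
  r1: data parity 0, sent rp 0 → ok
  r2: data parity 1, sent rp 1 → ok
  r3: data parity 0, sent rp 0 → ok
  r4: data parity 1, sent rp 1 → ok
Recompute each column's even parity and compare to cp:
  c0: data parity 1, sent cp 1 → ok
  c1: data parity 1, sent cp 1 → ok
  c2: data parity 1, sent cp 0 → mismatch
Exactly one row (r0) and one column (c2) fail → the flipped bit is at their intersection.

row 0, column 2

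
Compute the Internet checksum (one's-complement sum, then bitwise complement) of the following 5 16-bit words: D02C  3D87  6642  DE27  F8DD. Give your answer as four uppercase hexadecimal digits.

B503

One's-complement addition (fold any carry out of bit 15 back into bit 0):
  0xD02C + 0x3D87 = 0x10DB3 → wrap carry → 0x0DB4
  0x0DB4 + 0x6642 = 0x073F6
  0x73F6 + 0xDE27 = 0x1521D → wrap carry → 0x521E
  0x521E + 0xF8DD = 0x14AFB → wrap carry → 0x4AFC
One's-complement sum = 0x4AFC.
Checksum = ~0x4AFC & 0xFFFF = 0xB503.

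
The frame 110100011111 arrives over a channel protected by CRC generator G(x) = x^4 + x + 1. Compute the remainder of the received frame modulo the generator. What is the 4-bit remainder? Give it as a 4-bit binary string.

0000

Modulo-2 division of 110100011111 by 10011:
  pos 0: 11010 XOR 10011 = 01001
  pos 1: 10010 XOR 10011 = 00001
  pos 5: 10111 XOR 10011 = 00100
  pos 7: 10011 XOR 10011 = 00000
Remainder = 0000 (zero — the frame passes the CRC check).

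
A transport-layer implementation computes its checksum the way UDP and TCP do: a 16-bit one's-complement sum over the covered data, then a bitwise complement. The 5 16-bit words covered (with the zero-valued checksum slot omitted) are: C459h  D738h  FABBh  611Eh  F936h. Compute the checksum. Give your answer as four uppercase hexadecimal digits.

One's-complement addition (fold any carry out of bit 15 back into bit 0):
  0xC459 + 0xD738 = 0x19B91 → wrap carry → 0x9B92
  0x9B92 + 0xFABB = 0x1964D → wrap carry → 0x964E
  0x964E + 0x611E = 0x0F76C
  0xF76C + 0xF936 = 0x1F0A2 → wrap carry → 0xF0A3
One's-complement sum = 0xF0A3.
Checksum = ~0xF0A3 & 0xFFFF = 0x0F5C.

0F5C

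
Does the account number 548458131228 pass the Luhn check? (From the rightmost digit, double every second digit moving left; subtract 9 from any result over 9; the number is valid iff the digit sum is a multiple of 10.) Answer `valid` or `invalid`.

From the right, keep odd positions and double even positions (subtract 9 from any doubled value over 9):
  doubled (positions 2,4,...): 4 2 2 1 7 1 → sum 17
  kept (positions 1,3,...): 8 2 3 8 4 4 → sum 29
Total = 46.
46 mod 10 = 6, so the number is invalid.

invalid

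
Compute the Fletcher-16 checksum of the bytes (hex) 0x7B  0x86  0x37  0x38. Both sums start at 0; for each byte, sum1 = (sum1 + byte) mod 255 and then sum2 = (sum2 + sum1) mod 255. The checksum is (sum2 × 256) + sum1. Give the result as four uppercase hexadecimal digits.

2871

Running sums (mod 255):
  after byte 0 (0x7B): sum1=123, sum2=123
  after byte 1 (0x86): sum1=2, sum2=125
  after byte 2 (0x37): sum1=57, sum2=182
  after byte 3 (0x38): sum1=113, sum2=40
Checksum = sum2·256 + sum1 = 40·256 + 113 = 10353 = 0x2871.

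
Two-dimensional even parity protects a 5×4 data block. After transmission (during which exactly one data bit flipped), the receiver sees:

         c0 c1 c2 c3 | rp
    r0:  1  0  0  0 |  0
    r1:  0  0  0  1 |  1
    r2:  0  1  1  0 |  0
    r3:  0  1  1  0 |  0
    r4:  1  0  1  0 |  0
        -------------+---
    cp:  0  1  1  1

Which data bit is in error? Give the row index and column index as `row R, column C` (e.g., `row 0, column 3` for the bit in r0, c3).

Recompute each row's even parity and compare to rp:
  r0: data parity 1, sent rp 0 → mismatch
  r1: data parity 1, sent rp 1 → ok
  r2: data parity 0, sent rp 0 → ok
  r3: data parity 0, sent rp 0 → ok
  r4: data parity 0, sent rp 0 → ok
Recompute each column's even parity and compare to cp:
  c0: data parity 0, sent cp 0 → ok
  c1: data parity 0, sent cp 1 → mismatch
  c2: data parity 1, sent cp 1 → ok
  c3: data parity 1, sent cp 1 → ok
Exactly one row (r0) and one column (c1) fail → the flipped bit is at their intersection.

row 0, column 1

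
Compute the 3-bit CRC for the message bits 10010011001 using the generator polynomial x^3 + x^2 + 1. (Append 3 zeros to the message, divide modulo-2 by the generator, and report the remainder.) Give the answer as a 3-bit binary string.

Append 3 zeros: 10010011001000. Divide by 1101 (XOR where the leading bit is 1):
  pos 0: 1001 XOR 1101 = 0100
  pos 1: 1000 XOR 1101 = 0101
  pos 2: 1010 XOR 1101 = 0111
  pos 3: 1111 XOR 1101 = 0010
  pos 5: 1010 XOR 1101 = 0111
  pos 6: 1110 XOR 1101 = 0011
  pos 8: 1110 XOR 1101 = 0011
  pos 10: 1100 XOR 1101 = 0001
Remainder (last 3 bits) = 001. This is the CRC / FCS.

001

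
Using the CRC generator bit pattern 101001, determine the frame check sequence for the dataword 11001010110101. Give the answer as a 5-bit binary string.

Append 5 zeros: 1100101011010100000. Divide by 101001 (XOR where the leading bit is 1):
  pos 0: 110010 XOR 101001 = 011011
  pos 1: 110111 XOR 101001 = 011110
  pos 2: 111100 XOR 101001 = 010101
  pos 3: 101011 XOR 101001 = 000010
  pos 7: 101010 XOR 101001 = 000011
  pos 11: 111000 XOR 101001 = 010001
  pos 12: 100010 XOR 101001 = 001011
Remainder (last 5 bits) = 10110. This is the CRC / FCS.

10110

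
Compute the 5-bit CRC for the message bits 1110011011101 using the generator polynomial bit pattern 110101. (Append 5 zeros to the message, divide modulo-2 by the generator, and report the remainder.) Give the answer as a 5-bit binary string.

Append 5 zeros: 111001101110100000. Divide by 110101 (XOR where the leading bit is 1):
  pos 0: 111001 XOR 110101 = 001100
  pos 2: 110010 XOR 110101 = 000111
  pos 5: 111111 XOR 110101 = 001010
  pos 7: 101001 XOR 110101 = 011100
  pos 8: 111000 XOR 110101 = 001101
  pos 10: 110100 XOR 110101 = 000001
Remainder (last 5 bits) = 00100. This is the CRC / FCS.

00100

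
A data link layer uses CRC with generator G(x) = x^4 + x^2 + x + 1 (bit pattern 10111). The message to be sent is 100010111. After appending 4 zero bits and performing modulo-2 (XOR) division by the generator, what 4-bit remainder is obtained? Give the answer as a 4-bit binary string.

1110

Append 4 zeros: 1000101110000. Divide by 10111 (XOR where the leading bit is 1):
  pos 0: 10001 XOR 10111 = 00110
  pos 2: 11001 XOR 10111 = 01110
  pos 3: 11101 XOR 10111 = 01010
  pos 4: 10101 XOR 10111 = 00010
  pos 7: 10000 XOR 10111 = 00111
Remainder (last 4 bits) = 1110. This is the CRC / FCS.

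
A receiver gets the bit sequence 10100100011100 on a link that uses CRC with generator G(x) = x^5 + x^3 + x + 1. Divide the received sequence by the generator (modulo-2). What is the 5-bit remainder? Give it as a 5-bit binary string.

Modulo-2 division of 10100100011100 by 101011:
  pos 0: 101001 XOR 101011 = 000010
  pos 4: 100001 XOR 101011 = 001010
  pos 6: 101011 XOR 101011 = 000000
Remainder = 00000 (zero — the frame passes the CRC check).

00000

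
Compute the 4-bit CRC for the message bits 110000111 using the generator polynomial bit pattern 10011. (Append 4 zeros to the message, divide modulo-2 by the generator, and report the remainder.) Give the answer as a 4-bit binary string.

1000

Append 4 zeros: 1100001110000. Divide by 10011 (XOR where the leading bit is 1):
  pos 0: 11000 XOR 10011 = 01011
  pos 1: 10110 XOR 10011 = 00101
  pos 3: 10111 XOR 10011 = 00100
  pos 5: 10010 XOR 10011 = 00001
Remainder (last 4 bits) = 1000. This is the CRC / FCS.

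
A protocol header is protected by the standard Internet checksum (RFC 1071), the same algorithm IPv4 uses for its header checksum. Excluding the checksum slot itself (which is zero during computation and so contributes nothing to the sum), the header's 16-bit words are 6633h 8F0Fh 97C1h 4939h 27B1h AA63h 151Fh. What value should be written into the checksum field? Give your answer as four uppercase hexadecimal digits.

428E

One's-complement addition (fold any carry out of bit 15 back into bit 0):
  0x6633 + 0x8F0F = 0x0F542
  0xF542 + 0x97C1 = 0x18D03 → wrap carry → 0x8D04
  0x8D04 + 0x4939 = 0x0D63D
  0xD63D + 0x27B1 = 0x0FDEE
  0xFDEE + 0xAA63 = 0x1A851 → wrap carry → 0xA852
  0xA852 + 0x151F = 0x0BD71
One's-complement sum = 0xBD71.
Checksum = ~0xBD71 & 0xFFFF = 0x428E.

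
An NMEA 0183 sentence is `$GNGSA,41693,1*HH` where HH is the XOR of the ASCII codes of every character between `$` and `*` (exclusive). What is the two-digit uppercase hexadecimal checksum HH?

54

XOR the ASCII codes of the payload characters:
  'G' = 0x47 → acc = 0x47
  'N' = 0x4E → acc = 0x09
  'G' = 0x47 → acc = 0x4E
  'S' = 0x53 → acc = 0x1D
  'A' = 0x41 → acc = 0x5C
  ',' = 0x2C → acc = 0x70
  '4' = 0x34 → acc = 0x44
  '1' = 0x31 → acc = 0x75
  '6' = 0x36 → acc = 0x43
  '9' = 0x39 → acc = 0x7A
  '3' = 0x33 → acc = 0x49
  ',' = 0x2C → acc = 0x65
  '1' = 0x31 → acc = 0x54
Checksum = 0x54.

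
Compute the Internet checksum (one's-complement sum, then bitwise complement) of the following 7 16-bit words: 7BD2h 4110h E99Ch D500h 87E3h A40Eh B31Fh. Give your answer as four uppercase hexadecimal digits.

One's-complement addition (fold any carry out of bit 15 back into bit 0):
  0x7BD2 + 0x4110 = 0x0BCE2
  0xBCE2 + 0xE99C = 0x1A67E → wrap carry → 0xA67F
  0xA67F + 0xD500 = 0x17B7F → wrap carry → 0x7B80
  0x7B80 + 0x87E3 = 0x10363 → wrap carry → 0x0364
  0x0364 + 0xA40E = 0x0A772
  0xA772 + 0xB31F = 0x15A91 → wrap carry → 0x5A92
One's-complement sum = 0x5A92.
Checksum = ~0x5A92 & 0xFFFF = 0xA56D.

A56D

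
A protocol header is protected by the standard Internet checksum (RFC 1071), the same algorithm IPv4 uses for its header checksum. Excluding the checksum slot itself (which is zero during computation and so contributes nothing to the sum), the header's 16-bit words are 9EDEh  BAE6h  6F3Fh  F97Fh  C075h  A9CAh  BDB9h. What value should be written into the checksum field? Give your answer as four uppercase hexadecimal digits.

One's-complement addition (fold any carry out of bit 15 back into bit 0):
  0x9EDE + 0xBAE6 = 0x159C4 → wrap carry → 0x59C5
  0x59C5 + 0x6F3F = 0x0C904
  0xC904 + 0xF97F = 0x1C283 → wrap carry → 0xC284
  0xC284 + 0xC075 = 0x182F9 → wrap carry → 0x82FA
  0x82FA + 0xA9CA = 0x12CC4 → wrap carry → 0x2CC5
  0x2CC5 + 0xBDB9 = 0x0EA7E
One's-complement sum = 0xEA7E.
Checksum = ~0xEA7E & 0xFFFF = 0x1581.

1581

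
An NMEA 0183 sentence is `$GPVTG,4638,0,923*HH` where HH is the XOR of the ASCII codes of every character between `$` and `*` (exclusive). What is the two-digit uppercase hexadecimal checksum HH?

7F

XOR the ASCII codes of the payload characters:
  'G' = 0x47 → acc = 0x47
  'P' = 0x50 → acc = 0x17
  'V' = 0x56 → acc = 0x41
  'T' = 0x54 → acc = 0x15
  'G' = 0x47 → acc = 0x52
  ',' = 0x2C → acc = 0x7E
  '4' = 0x34 → acc = 0x4A
  '6' = 0x36 → acc = 0x7C
  '3' = 0x33 → acc = 0x4F
  '8' = 0x38 → acc = 0x77
  ',' = 0x2C → acc = 0x5B
  '0' = 0x30 → acc = 0x6B
  ',' = 0x2C → acc = 0x47
  '9' = 0x39 → acc = 0x7E
  '2' = 0x32 → acc = 0x4C
  '3' = 0x33 → acc = 0x7F
Checksum = 0x7F.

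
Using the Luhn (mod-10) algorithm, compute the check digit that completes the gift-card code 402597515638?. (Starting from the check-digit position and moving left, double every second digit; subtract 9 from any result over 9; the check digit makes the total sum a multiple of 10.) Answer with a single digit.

4

Partial digits right→left: 8 3 6 5 1 5 7 9 5 2 0 4
Double every second digit counting from the check-digit position (so the 1st, 3rd, 5th, ... of the partial from the right).
  doubled (with −9 where >9): 7 3 2 5 1 0 → sum 18
  kept as-is: 3 5 5 9 2 4 → sum 28
Total = 18 + 28 = 46.
Check digit = (10 − (46 mod 10)) mod 10 = 4.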